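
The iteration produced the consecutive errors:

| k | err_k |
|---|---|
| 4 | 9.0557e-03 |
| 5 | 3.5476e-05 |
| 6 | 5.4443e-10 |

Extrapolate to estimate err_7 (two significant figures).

First estimate the order: p ≈ ln(err_6/err_5) / ln(err_5/err_4) = ln(5.4443e-10/3.5476e-05)/ln(3.5476e-05/9.0557e-03) = ln(1.53464e-05)/ln(0.00391753) ≈ 2.0000.
Then err_7 ≈ err_6·(err_6/err_5)^p = 5.4443e-10·(1.53464e-05)^2.0000 = 5.4443e-10·2.35512e-10 ≈ 1.282e-19.

1.3e-19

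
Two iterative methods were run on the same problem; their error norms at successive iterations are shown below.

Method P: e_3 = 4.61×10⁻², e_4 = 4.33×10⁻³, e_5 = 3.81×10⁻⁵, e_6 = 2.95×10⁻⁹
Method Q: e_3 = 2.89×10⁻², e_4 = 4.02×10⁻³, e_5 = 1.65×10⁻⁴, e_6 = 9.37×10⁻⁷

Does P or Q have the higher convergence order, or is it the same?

Method P: p ≈ ln(2.95×10⁻⁹/3.81×10⁻⁵)/ln(3.81×10⁻⁵/4.33×10⁻³) ≈ 2.00.
Method Q: p ≈ ln(9.37×10⁻⁷/1.65×10⁻⁴)/ln(1.65×10⁻⁴/4.02×10⁻³) ≈ 1.62.
Method P has the higher order (≈2.0 vs ≈1.6).

P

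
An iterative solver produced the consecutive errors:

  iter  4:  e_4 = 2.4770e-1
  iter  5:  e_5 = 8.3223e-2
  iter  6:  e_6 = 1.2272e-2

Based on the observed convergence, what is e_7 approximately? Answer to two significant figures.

First estimate the order: p ≈ ln(e_6/e_5) / ln(e_5/e_4) = ln(1.2272e-2/8.3223e-2)/ln(8.3223e-2/2.4770e-1) = ln(0.147459)/ln(0.335983) ≈ 1.7550.
Then e_7 ≈ e_6·(e_6/e_5)^p = 1.2272e-2·(0.147459)^1.7550 = 1.2272e-2·0.0347551 ≈ 0.0004265.

4.3e-4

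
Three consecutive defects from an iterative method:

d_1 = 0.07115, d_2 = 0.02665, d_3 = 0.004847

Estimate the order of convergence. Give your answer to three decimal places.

1.736

p ≈ ln(d_3/d_2) / ln(d_2/d_1)
  = ln(0.004847/0.02665) / ln(0.02665/0.07115)
  = ln(0.181876) / ln(0.374561)
  = -1.704430 / -0.982001 ≈ 1.735670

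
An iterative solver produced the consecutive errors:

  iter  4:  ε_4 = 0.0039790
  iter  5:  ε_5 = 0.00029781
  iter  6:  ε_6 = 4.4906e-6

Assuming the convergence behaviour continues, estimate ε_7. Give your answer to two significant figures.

5.1e-9

First estimate the order: p ≈ ln(ε_6/ε_5) / ln(ε_5/ε_4) = ln(4.4906e-6/0.00029781)/ln(0.00029781/0.0039790) = ln(0.0150787)/ln(0.0748454) ≈ 1.6180.
Then ε_7 ≈ ε_6·(ε_6/ε_5)^p = 4.4906e-6·(0.0150787)^1.6180 = 4.4906e-6·0.00112874 ≈ 5.069e-09.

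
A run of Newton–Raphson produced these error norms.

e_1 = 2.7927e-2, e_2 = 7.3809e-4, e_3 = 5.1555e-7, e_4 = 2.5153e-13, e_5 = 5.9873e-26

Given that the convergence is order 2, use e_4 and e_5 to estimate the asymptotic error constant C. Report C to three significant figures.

C ≈ e_5 / e_4^2
  = 5.9873e-26 / (2.5153e-13)^2
  = 5.9873e-26 / 6.32673e-26 ≈ 0.94635

0.946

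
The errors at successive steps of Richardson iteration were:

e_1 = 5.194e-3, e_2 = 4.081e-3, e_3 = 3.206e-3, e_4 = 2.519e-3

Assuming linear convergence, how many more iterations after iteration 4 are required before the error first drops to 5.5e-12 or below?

83

Rate ρ ≈ e_4/e_3 = 2.519e-3/3.206e-3 = 0.7857.
After j more steps, e_{4+j} ≈ 2.519e-3·ρ^j; need ρ^j ≤ 5.5e-12/2.519e-3 = 2.18341e-09.
j ≥ ln(2.18341e-09)/ln(0.7857) = -19.9424/-0.24118 = 82.687.
So 83 more iterations are needed.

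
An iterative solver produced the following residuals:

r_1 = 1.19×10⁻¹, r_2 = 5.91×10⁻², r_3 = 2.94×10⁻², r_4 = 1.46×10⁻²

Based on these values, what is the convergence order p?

1

Consecutive ratios: r_4/r_3 = 1.46×10⁻²/2.94×10⁻² = 0.496599, r_3/r_2 = 2.94×10⁻²/5.91×10⁻² = 0.497462.
p ≈ ln(0.496599)/ln(0.497462) = -0.7000/-0.6982 ≈ 1.00.
So the convergence is linear (order 1).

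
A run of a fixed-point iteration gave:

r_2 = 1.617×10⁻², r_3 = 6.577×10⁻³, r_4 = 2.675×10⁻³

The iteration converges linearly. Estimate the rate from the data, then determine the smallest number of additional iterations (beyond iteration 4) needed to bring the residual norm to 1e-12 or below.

25

Rate ρ ≈ r_4/r_3 = 2.675×10⁻³/6.577×10⁻³ = 0.4067.
After j more steps, r_{4+j} ≈ 2.675×10⁻³·ρ^j; need ρ^j ≤ 1e-12/2.675×10⁻³ = 3.73832e-10.
j ≥ ln(3.73832e-10)/ln(0.4067) = -21.7072/-0.89968 = 24.128.
So 25 more iterations are needed.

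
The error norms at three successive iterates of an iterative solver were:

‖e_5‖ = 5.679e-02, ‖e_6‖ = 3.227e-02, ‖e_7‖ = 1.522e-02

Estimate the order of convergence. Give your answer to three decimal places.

1.330

p ≈ ln(‖e_7‖/‖e_6‖) / ln(‖e_6‖/‖e_5‖)
  = ln(1.522e-02/3.227e-02) / ln(3.227e-02/5.679e-02)
  = ln(0.471645) / ln(0.568234)
  = -0.751529 / -0.565222 ≈ 1.329617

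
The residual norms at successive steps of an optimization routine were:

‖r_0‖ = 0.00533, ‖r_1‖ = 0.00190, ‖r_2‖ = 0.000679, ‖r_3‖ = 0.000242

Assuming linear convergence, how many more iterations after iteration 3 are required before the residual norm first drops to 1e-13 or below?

21

Rate ρ ≈ ‖r_3‖/‖r_2‖ = 0.000242/0.000679 = 0.3564.
After j more steps, ‖r_{3+j}‖ ≈ 0.000242·ρ^j; need ρ^j ≤ 1e-13/0.000242 = 4.13223e-10.
j ≥ ln(4.13223e-10)/ln(0.3564) = -21.6070/-1.03170 = 20.943.
So 21 more iterations are needed.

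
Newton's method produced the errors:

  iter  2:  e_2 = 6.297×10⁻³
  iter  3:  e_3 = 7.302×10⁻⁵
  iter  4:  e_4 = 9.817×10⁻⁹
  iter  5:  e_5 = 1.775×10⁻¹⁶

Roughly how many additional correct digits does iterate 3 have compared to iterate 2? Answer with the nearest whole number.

2

Digits gained ≈ log₁₀(e_2/e_3) = log₁₀(6.297×10⁻³/7.302×10⁻⁵) = log₁₀(86.2366) ≈ 1.936.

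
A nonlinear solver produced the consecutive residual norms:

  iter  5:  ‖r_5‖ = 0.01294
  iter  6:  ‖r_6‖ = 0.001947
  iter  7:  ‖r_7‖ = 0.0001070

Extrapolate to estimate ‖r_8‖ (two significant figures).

First estimate the order: p ≈ ln(‖r_7‖/‖r_6‖) / ln(‖r_6‖/‖r_5‖) = ln(0.0001070/0.001947)/ln(0.001947/0.01294) = ln(0.0549563)/ln(0.150464) ≈ 1.5318.
Then ‖r_8‖ ≈ ‖r_7‖·(‖r_7‖/‖r_6‖)^p = 0.0001070·(0.0549563)^1.5318 = 0.0001070·0.0117479 ≈ 1.257e-06.

1.3e-6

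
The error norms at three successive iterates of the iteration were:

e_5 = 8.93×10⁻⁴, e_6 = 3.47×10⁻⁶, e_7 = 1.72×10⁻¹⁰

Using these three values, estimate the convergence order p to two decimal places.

1.79

p ≈ ln(e_7/e_6) / ln(e_6/e_5)
  = ln(1.72×10⁻¹⁰/3.47×10⁻⁶) / ln(3.47×10⁻⁶/8.93×10⁻⁴)
  = ln(4.95677e-05) / ln(0.00388578)
  = -9.91217 / -5.55043 ≈ 1.78584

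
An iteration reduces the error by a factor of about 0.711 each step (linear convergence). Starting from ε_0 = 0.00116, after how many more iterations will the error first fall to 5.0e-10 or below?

After k steps, ε_k ≈ 0.00116·0.711^k.
Need 0.711^k ≤ 5.0e-10/0.00116 = 4.31034e-07.
k ≥ ln(4.31034e-07)/ln(0.711) = -14.6571/-0.34108 = 42.973.
Smallest integer k = 43.

43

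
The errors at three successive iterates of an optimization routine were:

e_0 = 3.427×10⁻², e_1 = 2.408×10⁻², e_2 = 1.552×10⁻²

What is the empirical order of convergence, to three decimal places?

1.245

p ≈ ln(e_2/e_1) / ln(e_1/e_0)
  = ln(1.552×10⁻²/2.408×10⁻²) / ln(2.408×10⁻²/3.427×10⁻²)
  = ln(0.644518) / ln(0.702655)
  = -0.439253 / -0.352889 ≈ 1.244734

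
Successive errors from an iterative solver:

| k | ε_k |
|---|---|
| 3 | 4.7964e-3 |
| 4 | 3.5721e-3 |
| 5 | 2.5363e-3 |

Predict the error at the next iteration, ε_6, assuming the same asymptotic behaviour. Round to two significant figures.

1.7e-3

First estimate the order: p ≈ ln(ε_5/ε_4) / ln(ε_4/ε_3) = ln(2.5363e-3/3.5721e-3)/ln(3.5721e-3/4.7964e-3) = ln(0.710031)/ln(0.744746) ≈ 1.1620.
Then ε_6 ≈ ε_5·(ε_5/ε_4)^p = 2.5363e-3·(0.710031)^1.1620 = 2.5363e-3·0.671714 ≈ 0.001704.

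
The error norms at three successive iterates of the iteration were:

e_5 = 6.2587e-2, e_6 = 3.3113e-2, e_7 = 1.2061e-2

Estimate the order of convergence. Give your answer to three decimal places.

p ≈ ln(e_7/e_6) / ln(e_6/e_5)
  = ln(1.2061e-2/3.3113e-2) / ln(3.3113e-2/6.2587e-2)
  = ln(0.364238) / ln(0.529072)
  = -1.009948 / -0.636631 ≈ 1.586395

1.586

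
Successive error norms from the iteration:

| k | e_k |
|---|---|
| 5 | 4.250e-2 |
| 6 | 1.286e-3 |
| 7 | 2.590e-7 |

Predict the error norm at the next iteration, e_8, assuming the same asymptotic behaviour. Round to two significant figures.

First estimate the order: p ≈ ln(e_7/e_6) / ln(e_6/e_5) = ln(2.590e-7/1.286e-3)/ln(1.286e-3/4.250e-2) = ln(0.0002014)/ln(0.0302588) ≈ 2.4329.
Then e_8 ≈ e_7·(e_7/e_6)^p = 2.590e-7·(0.0002014)^2.4329 = 2.590e-7·1.01893e-09 ≈ 2.639e-16.

2.6e-16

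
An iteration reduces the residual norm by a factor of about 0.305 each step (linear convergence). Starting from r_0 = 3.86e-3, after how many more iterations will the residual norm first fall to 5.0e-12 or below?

After k steps, r_k ≈ 3.86e-3·0.305^k.
Need 0.305^k ≤ 5.0e-12/3.86e-3 = 1.29534e-09.
k ≥ ln(1.29534e-09)/ln(0.305) = -20.4645/-1.18744 = 17.234.
Smallest integer k = 18.

18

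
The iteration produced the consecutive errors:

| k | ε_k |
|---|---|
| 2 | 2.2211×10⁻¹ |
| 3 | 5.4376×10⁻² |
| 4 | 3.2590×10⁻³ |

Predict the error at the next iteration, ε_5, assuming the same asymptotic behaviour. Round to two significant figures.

First estimate the order: p ≈ ln(ε_4/ε_3) / ln(ε_3/ε_2) = ln(3.2590×10⁻³/5.4376×10⁻²)/ln(5.4376×10⁻²/2.2211×10⁻¹) = ln(0.0599345)/ln(0.244816) ≈ 2.0000.
Then ε_5 ≈ ε_4·(ε_4/ε_3)^p = 3.2590×10⁻³·(0.0599345)^2.0000 = 3.2590×10⁻³·0.00359214 ≈ 1.171e-05.

1.2e-5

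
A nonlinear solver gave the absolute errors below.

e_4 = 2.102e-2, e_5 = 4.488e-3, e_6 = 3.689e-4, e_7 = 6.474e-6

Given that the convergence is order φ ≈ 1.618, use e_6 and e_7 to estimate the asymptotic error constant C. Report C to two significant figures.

2.3

C ≈ e_7 / e_6^1.618
  = 6.474e-6 / (3.689e-4)^1.618
  = 6.474e-6 / 2.78778e-06 ≈ 2.3223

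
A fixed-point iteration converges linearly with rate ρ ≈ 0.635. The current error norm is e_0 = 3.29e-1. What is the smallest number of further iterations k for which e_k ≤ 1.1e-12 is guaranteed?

59

After k steps, e_k ≈ 3.29e-1·0.635^k.
Need 0.635^k ≤ 1.1e-12/3.29e-1 = 3.34347e-12.
k ≥ ln(3.34347e-12)/ln(0.635) = -26.4240/-0.45413 = 58.186.
Smallest integer k = 59.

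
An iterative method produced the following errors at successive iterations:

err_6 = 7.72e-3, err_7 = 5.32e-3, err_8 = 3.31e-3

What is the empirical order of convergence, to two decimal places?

p ≈ ln(err_8/err_7) / ln(err_7/err_6)
  = ln(3.31e-3/5.32e-3) / ln(5.32e-3/7.72e-3)
  = ln(0.62218) / ln(0.689119)
  = -0.47453 / -0.37234 ≈ 1.27445

1.27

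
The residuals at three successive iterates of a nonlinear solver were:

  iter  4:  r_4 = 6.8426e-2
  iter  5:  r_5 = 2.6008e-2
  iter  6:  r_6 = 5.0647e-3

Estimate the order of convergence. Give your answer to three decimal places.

p ≈ ln(r_6/r_5) / ln(r_5/r_4)
  = ln(5.0647e-3/2.6008e-2) / ln(2.6008e-2/6.8426e-2)
  = ln(0.194736) / ln(0.380089)
  = -1.636110 / -0.967350 ≈ 1.691332

1.691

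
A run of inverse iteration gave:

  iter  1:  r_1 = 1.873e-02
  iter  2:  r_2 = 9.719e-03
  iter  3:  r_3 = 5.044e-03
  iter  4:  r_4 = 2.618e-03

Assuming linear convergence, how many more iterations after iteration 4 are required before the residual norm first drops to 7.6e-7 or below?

13

Rate ρ ≈ r_4/r_3 = 2.618e-03/5.044e-03 = 0.5190.
After j more steps, r_{4+j} ≈ 2.618e-03·ρ^j; need ρ^j ≤ 7.6e-7/2.618e-03 = 0.000290298.
j ≥ ln(0.000290298)/ln(0.5190) = -8.1446/-0.65585 = 12.418.
So 13 more iterations are needed.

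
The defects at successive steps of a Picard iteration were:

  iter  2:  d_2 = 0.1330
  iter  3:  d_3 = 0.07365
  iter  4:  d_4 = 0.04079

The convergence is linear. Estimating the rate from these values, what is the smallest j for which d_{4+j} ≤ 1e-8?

26

Rate ρ ≈ d_4/d_3 = 0.04079/0.07365 = 0.5538.
After j more steps, d_{4+j} ≈ 0.04079·ρ^j; need ρ^j ≤ 1e-8/0.04079 = 2.45158e-07.
j ≥ ln(2.45158e-07)/ln(0.5538) = -15.2214/-0.59095 = 25.758.
So 26 more iterations are needed.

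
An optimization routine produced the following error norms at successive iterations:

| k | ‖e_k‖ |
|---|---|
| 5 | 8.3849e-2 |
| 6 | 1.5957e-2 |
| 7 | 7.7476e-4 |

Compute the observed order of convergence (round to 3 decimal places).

1.823

p ≈ ln(‖e_7‖/‖e_6‖) / ln(‖e_6‖/‖e_5‖)
  = ln(7.7476e-4/1.5957e-2) / ln(1.5957e-2/8.3849e-2)
  = ln(0.048553) / ln(0.190306)
  = -3.025099 / -1.659122 ≈ 1.823313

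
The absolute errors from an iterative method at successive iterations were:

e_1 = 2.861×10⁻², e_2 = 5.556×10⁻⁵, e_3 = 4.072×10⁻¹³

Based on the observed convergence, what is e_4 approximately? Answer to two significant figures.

1.6e-37

First estimate the order: p ≈ ln(e_3/e_2) / ln(e_2/e_1) = ln(4.072×10⁻¹³/5.556×10⁻⁵)/ln(5.556×10⁻⁵/2.861×10⁻²) = ln(7.32901e-09)/ln(0.00194198) ≈ 2.9999.
Then e_4 ≈ e_3·(e_3/e_2)^p = 4.072×10⁻¹³·(7.32901e-09)^2.9999 = 4.072×10⁻¹³·3.94411e-25 ≈ 1.606e-37.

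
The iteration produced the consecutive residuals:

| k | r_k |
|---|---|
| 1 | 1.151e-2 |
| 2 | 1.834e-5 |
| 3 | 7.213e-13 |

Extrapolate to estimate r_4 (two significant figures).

1.8e-32

First estimate the order: p ≈ ln(r_3/r_2) / ln(r_2/r_1) = ln(7.213e-13/1.834e-5)/ln(1.834e-5/1.151e-2) = ln(3.93293e-08)/ln(0.0015934) ≈ 2.6469.
Then r_4 ≈ r_3·(r_3/r_2)^p = 7.213e-13·(3.93293e-08)^2.6469 = 7.213e-13·2.50585e-20 ≈ 1.807e-32.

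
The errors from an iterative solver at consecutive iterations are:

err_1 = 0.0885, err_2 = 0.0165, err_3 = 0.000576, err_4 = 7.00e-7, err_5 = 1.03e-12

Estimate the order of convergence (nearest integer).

Consecutive ratios: err_5/err_4 = 1.03e-12/7.00e-7 = 1.47143e-06, err_4/err_3 = 7.00e-7/0.000576 = 0.00121528.
p ≈ ln(1.47143e-06)/ln(0.00121528) = -13.4293/-6.7128 ≈ 2.00.
So the convergence is quadratic (order 2).

2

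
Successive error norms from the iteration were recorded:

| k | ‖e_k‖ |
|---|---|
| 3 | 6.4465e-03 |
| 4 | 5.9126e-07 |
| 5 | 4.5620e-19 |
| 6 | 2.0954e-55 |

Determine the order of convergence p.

Consecutive ratios: ‖e_6‖/‖e_5‖ = 2.0954e-55/4.5620e-19 = 4.59316e-37, ‖e_5‖/‖e_4‖ = 4.5620e-19/5.9126e-07 = 7.71573e-13.
p ≈ ln(4.59316e-37)/ln(7.71573e-13) = -83.6711/-27.8903 ≈ 3.00.
So the convergence is cubic (order 3).

3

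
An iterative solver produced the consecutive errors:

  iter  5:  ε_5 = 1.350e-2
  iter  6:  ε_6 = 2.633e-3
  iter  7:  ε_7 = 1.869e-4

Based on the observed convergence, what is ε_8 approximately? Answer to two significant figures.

2.6e-6

First estimate the order: p ≈ ln(ε_7/ε_6) / ln(ε_6/ε_5) = ln(1.869e-4/2.633e-3)/ln(2.633e-3/1.350e-2) = ln(0.0709837)/ln(0.195037) ≈ 1.6184.
Then ε_8 ≈ ε_7·(ε_7/ε_6)^p = 1.869e-4·(0.0709837)^1.6184 = 1.869e-4·0.0138266 ≈ 2.584e-06.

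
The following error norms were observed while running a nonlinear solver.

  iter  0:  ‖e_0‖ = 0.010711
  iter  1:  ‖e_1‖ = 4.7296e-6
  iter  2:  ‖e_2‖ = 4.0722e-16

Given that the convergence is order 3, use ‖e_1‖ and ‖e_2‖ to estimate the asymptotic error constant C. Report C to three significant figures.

3.85

C ≈ ‖e_2‖ / ‖e_1‖^3
  = 4.0722e-16 / (4.7296e-6)^3
  = 4.0722e-16 / 1.05797e-16 ≈ 3.8491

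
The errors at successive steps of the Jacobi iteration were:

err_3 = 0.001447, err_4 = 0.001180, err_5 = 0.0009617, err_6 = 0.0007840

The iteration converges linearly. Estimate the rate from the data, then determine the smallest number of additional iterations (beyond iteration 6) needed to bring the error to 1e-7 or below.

44

Rate ρ ≈ err_6/err_5 = 0.0007840/0.0009617 = 0.8152.
After j more steps, err_{6+j} ≈ 0.0007840·ρ^j; need ρ^j ≤ 1e-7/0.0007840 = 0.000127551.
j ≥ ln(0.000127551)/ln(0.8152) = -8.9670/-0.20432 = 43.887.
So 44 more iterations are needed.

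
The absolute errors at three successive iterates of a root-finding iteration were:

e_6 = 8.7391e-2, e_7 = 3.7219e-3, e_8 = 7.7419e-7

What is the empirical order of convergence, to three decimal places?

2.686

p ≈ ln(e_8/e_7) / ln(e_7/e_6)
  = ln(7.7419e-7/3.7219e-3) / ln(3.7219e-3/8.7391e-2)
  = ln(0.000208009) / ln(0.0425891)
  = -8.477929 / -3.156157 ≈ 2.686156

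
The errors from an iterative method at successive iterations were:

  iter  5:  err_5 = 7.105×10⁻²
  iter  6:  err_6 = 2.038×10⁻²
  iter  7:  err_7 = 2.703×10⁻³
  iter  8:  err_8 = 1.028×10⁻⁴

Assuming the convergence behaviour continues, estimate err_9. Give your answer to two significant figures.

5.2e-7

First estimate the order: p ≈ ln(err_8/err_7) / ln(err_7/err_6) = ln(1.028×10⁻⁴/2.703×10⁻³)/ln(2.703×10⁻³/2.038×10⁻²) = ln(0.0380318)/ln(0.13263) ≈ 1.6183.
Then err_9 ≈ err_8·(err_8/err_7)^p = 1.028×10⁻⁴·(0.0380318)^1.6183 = 1.028×10⁻⁴·0.00503792 ≈ 5.179e-07.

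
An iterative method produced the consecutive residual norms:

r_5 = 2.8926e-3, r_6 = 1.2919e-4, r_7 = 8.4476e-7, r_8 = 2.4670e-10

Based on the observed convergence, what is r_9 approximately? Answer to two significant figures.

4.7e-16

First estimate the order: p ≈ ln(r_8/r_7) / ln(r_7/r_6) = ln(2.4670e-10/8.4476e-7)/ln(8.4476e-7/1.2919e-4) = ln(0.000292036)/ln(0.0065389) ≈ 1.6180.
Then r_9 ≈ r_8·(r_8/r_7)^p = 2.4670e-10·(0.000292036)^1.6180 = 2.4670e-10·1.91019e-06 ≈ 4.712e-16.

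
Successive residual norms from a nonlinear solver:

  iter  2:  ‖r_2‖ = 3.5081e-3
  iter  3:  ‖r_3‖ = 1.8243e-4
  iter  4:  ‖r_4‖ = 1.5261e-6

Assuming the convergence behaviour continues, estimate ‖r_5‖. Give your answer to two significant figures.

First estimate the order: p ≈ ln(‖r_4‖/‖r_3‖) / ln(‖r_3‖/‖r_2‖) = ln(1.5261e-6/1.8243e-4)/ln(1.8243e-4/3.5081e-3) = ln(0.0083654)/ln(0.0520025) ≈ 1.6180.
Then ‖r_5‖ ≈ ‖r_4‖·(‖r_4‖/‖r_3‖)^p = 1.5261e-6·(0.0083654)^1.6180 = 1.5261e-6·0.000435094 ≈ 6.64e-10.

6.6e-10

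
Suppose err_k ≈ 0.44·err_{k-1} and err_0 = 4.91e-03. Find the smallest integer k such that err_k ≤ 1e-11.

25

After k steps, err_k ≈ 4.91e-03·0.44^k.
Need 0.44^k ≤ 1e-11/4.91e-03 = 2.03666e-09.
k ≥ ln(2.03666e-09)/ln(0.44) = -20.0120/-0.82098 = 24.376.
Smallest integer k = 25.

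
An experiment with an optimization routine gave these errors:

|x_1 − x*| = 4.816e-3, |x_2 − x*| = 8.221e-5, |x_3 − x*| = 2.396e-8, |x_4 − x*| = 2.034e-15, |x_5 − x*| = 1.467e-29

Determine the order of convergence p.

Consecutive ratios: |x_5 − x*|/|x_4 − x*| = 1.467e-29/2.034e-15 = 7.21239e-15, |x_4 − x*|/|x_3 − x*| = 2.034e-15/2.396e-8 = 8.48915e-08.
p ≈ ln(7.21239e-15)/ln(8.48915e-08) = -32.5630/-16.2819 ≈ 2.00.
So the convergence is quadratic (order 2).

2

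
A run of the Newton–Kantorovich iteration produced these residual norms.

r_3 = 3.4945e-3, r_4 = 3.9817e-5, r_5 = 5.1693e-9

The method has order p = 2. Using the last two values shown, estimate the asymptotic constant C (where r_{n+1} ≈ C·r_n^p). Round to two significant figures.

3.3

C ≈ r_5 / r_4^2
  = 5.1693e-9 / (3.9817e-5)^2
  = 5.1693e-9 / 1.58539e-09 ≈ 3.2606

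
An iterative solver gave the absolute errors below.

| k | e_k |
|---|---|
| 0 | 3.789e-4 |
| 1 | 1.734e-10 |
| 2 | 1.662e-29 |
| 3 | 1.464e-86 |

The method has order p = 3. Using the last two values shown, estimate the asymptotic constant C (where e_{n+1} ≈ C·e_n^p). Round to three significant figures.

3.19

C ≈ e_3 / e_2^3
  = 1.464e-86 / (1.662e-29)^3
  = 1.464e-86 / 4.59085e-87 ≈ 3.189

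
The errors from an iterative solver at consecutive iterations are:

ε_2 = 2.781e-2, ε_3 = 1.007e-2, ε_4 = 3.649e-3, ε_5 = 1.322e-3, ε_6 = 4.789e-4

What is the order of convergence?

1

Consecutive ratios: ε_6/ε_5 = 4.789e-4/1.322e-3 = 0.362254, ε_5/ε_4 = 1.322e-3/3.649e-3 = 0.362291.
p ≈ ln(0.362254)/ln(0.362291) = -1.0154/-1.0153 ≈ 1.00.
So the convergence is linear (order 1).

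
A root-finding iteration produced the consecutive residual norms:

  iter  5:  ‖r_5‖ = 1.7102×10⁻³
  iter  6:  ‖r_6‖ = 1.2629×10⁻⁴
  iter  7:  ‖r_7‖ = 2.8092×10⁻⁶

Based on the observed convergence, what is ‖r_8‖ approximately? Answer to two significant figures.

First estimate the order: p ≈ ln(‖r_7‖/‖r_6‖) / ln(‖r_6‖/‖r_5‖) = ln(2.8092×10⁻⁶/1.2629×10⁻⁴)/ln(1.2629×10⁻⁴/1.7102×10⁻³) = ln(0.022244)/ln(0.0738452) ≈ 1.4605.
Then ‖r_8‖ ≈ ‖r_7‖·(‖r_7‖/‖r_6‖)^p = 2.8092×10⁻⁶·(0.022244)^1.4605 = 2.8092×10⁻⁶·0.00385571 ≈ 1.083e-08.

1.1e-8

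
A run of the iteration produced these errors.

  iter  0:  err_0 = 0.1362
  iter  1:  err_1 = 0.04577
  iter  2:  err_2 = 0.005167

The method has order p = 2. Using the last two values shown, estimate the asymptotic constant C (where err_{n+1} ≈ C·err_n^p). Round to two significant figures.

2.5

C ≈ err_2 / err_1^2
  = 0.005167 / (0.04577)^2
  = 0.005167 / 0.00209489 ≈ 2.4665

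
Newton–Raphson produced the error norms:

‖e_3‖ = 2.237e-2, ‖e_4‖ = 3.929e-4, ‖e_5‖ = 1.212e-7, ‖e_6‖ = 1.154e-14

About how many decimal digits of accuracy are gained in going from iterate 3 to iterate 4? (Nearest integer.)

2

Digits gained ≈ log₁₀(‖e_3‖/‖e_4‖) = log₁₀(2.237e-2/3.929e-4) = log₁₀(56.9356) ≈ 1.755.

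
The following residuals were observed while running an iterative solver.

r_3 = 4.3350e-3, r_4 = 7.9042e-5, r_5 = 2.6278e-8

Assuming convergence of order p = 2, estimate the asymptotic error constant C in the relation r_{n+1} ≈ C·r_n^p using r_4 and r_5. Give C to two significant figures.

C ≈ r_5 / r_4^2
  = 2.6278e-8 / (7.9042e-5)^2
  = 2.6278e-8 / 6.24764e-09 ≈ 4.2061

4.2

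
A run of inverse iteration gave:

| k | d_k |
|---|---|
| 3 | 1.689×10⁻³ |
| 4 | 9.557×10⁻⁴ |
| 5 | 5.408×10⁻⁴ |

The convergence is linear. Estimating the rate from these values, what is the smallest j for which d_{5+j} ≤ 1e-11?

Rate ρ ≈ d_5/d_4 = 5.408×10⁻⁴/9.557×10⁻⁴ = 0.5659.
After j more steps, d_{5+j} ≈ 5.408×10⁻⁴·ρ^j; need ρ^j ≤ 1e-11/5.408×10⁻⁴ = 1.84911e-08.
j ≥ ln(1.84911e-08)/ln(0.5659) = -17.8060/-0.56934 = 31.275.
So 32 more iterations are needed.

32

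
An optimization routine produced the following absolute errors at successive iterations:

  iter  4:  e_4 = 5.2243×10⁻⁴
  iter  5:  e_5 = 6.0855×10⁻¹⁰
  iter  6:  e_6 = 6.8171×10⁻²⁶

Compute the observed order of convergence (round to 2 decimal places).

p ≈ ln(e_6/e_5) / ln(e_5/e_4)
  = ln(6.8171×10⁻²⁶/6.0855×10⁻¹⁰) / ln(6.0855×10⁻¹⁰/5.2243×10⁻⁴)
  = ln(1.12022e-16) / ln(1.16485e-06)
  = -36.72784 / -13.66292 ≈ 2.68814

2.69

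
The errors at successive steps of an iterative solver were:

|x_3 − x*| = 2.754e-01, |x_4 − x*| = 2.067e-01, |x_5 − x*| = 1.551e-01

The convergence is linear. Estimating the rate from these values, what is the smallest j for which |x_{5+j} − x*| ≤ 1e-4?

26

Rate ρ ≈ |x_5 − x*|/|x_4 − x*| = 1.551e-01/2.067e-01 = 0.7504.
After j more steps, |x_{5+j} − x*| ≈ 1.551e-01·ρ^j; need ρ^j ≤ 1e-4/1.551e-01 = 0.000644745.
j ≥ ln(0.000644745)/ln(0.7504) = -7.3467/-0.28715 = 25.585.
So 26 more iterations are needed.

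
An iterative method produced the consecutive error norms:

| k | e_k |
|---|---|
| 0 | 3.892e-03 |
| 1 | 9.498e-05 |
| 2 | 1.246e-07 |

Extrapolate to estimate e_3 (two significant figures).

First estimate the order: p ≈ ln(e_2/e_1) / ln(e_1/e_0) = ln(1.246e-07/9.498e-05)/ln(9.498e-05/3.892e-03) = ln(0.00131186)/ln(0.0244039) ≈ 1.7873.
Then e_3 ≈ e_2·(e_2/e_1)^p = 1.246e-07·(0.00131186)^1.7873 = 1.246e-07·7.05993e-06 ≈ 8.797e-13.

8.8e-13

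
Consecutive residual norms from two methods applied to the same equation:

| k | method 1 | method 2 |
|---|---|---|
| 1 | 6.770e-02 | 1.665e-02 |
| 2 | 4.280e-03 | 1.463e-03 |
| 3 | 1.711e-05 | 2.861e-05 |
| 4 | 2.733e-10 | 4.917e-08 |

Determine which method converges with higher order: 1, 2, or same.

Method 1: p ≈ ln(2.733e-10/1.711e-05)/ln(1.711e-05/4.280e-03) ≈ 2.00.
Method 2: p ≈ ln(4.917e-08/2.861e-05)/ln(2.861e-05/1.463e-03) ≈ 1.62.
Method 1 has the higher order (≈2.0 vs ≈1.6).

1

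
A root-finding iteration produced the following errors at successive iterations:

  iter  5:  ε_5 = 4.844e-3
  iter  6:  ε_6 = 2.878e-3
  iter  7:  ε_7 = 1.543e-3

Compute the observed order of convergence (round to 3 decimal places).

p ≈ ln(ε_7/ε_6) / ln(ε_6/ε_5)
  = ln(1.543e-3/2.878e-3) / ln(2.878e-3/4.844e-3)
  = ln(0.536136) / ln(0.594137)
  = -0.623367 / -0.520645 ≈ 1.197298

1.197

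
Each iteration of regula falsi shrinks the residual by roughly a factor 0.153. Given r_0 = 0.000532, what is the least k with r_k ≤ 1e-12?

After k steps, r_k ≈ 0.000532·0.153^k.
Need 0.153^k ≤ 1e-12/0.000532 = 1.8797e-09.
k ≥ ln(1.8797e-09)/ln(0.153) = -20.0922/-1.87732 = 10.703.
Smallest integer k = 11.

11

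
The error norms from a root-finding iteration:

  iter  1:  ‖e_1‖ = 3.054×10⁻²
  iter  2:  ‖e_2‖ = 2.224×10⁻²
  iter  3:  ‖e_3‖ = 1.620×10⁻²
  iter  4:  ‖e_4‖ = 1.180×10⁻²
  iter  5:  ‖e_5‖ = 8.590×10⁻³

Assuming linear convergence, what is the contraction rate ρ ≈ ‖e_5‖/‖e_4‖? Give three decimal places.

ρ ≈ ‖e_5‖/‖e_4‖ = 8.590×10⁻³/1.180×10⁻² = 0.72797

0.728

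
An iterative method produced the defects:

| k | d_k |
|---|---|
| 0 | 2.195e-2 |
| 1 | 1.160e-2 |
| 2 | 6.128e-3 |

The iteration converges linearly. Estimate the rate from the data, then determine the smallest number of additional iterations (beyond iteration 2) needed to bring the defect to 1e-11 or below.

32

Rate ρ ≈ d_2/d_1 = 6.128e-3/1.160e-2 = 0.5283.
After j more steps, d_{2+j} ≈ 6.128e-3·ρ^j; need ρ^j ≤ 1e-11/6.128e-3 = 1.63185e-09.
j ≥ ln(1.63185e-09)/ln(0.5283) = -20.2336/-0.63809 = 31.710.
So 32 more iterations are needed.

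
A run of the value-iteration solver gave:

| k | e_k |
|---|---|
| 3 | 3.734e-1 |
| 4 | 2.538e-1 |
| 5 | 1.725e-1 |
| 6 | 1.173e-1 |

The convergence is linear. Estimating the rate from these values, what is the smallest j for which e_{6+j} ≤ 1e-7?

Rate ρ ≈ e_6/e_5 = 1.173e-1/1.725e-1 = 0.6800.
After j more steps, e_{6+j} ≈ 1.173e-1·ρ^j; need ρ^j ≤ 1e-7/1.173e-1 = 8.52515e-07.
j ≥ ln(8.52515e-07)/ln(0.6800) = -13.9751/-0.38566 = 36.237.
So 37 more iterations are needed.

37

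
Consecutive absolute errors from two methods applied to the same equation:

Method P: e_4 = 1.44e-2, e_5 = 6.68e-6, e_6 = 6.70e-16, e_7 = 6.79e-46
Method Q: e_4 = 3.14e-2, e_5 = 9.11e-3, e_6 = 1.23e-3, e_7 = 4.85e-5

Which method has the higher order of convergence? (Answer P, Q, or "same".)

Method P: p ≈ ln(6.79e-46/6.70e-16)/ln(6.70e-16/6.68e-6) ≈ 3.00.
Method Q: p ≈ ln(4.85e-5/1.23e-3)/ln(1.23e-3/9.11e-3) ≈ 1.61.
Method P has the higher order (≈3.0 vs ≈1.6).

P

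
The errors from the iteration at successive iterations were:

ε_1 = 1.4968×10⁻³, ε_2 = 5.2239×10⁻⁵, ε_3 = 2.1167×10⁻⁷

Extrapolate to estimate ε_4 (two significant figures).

First estimate the order: p ≈ ln(ε_3/ε_2) / ln(ε_2/ε_1) = ln(2.1167×10⁻⁷/5.2239×10⁻⁵)/ln(5.2239×10⁻⁵/1.4968×10⁻³) = ln(0.00405195)/ln(0.0349005) ≈ 1.6418.
Then ε_4 ≈ ε_3·(ε_3/ε_2)^p = 2.1167×10⁻⁷·(0.00405195)^1.6418 = 2.1167×10⁻⁷·0.000118104 ≈ 2.5e-11.

2.5e-11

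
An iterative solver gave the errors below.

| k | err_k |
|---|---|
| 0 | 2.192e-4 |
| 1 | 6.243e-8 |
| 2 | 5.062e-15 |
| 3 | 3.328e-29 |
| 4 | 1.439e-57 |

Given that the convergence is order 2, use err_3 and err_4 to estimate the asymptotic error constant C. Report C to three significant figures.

1.30

C ≈ err_4 / err_3^2
  = 1.439e-57 / (3.328e-29)^2
  = 1.439e-57 / 1.10756e-57 ≈ 1.2993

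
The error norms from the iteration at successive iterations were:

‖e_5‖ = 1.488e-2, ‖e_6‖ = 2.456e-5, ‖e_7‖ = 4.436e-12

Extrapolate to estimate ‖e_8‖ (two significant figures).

2.0e-28

First estimate the order: p ≈ ln(‖e_7‖/‖e_6‖) / ln(‖e_6‖/‖e_5‖) = ln(4.436e-12/2.456e-5)/ln(2.456e-5/1.488e-2) = ln(1.80619e-07)/ln(0.00165054) ≈ 2.4236.
Then ‖e_8‖ ≈ ‖e_7‖·(‖e_7‖/‖e_6‖)^p = 4.436e-12·(1.80619e-07)^2.4236 = 4.436e-12·4.54038e-17 ≈ 2.014e-28.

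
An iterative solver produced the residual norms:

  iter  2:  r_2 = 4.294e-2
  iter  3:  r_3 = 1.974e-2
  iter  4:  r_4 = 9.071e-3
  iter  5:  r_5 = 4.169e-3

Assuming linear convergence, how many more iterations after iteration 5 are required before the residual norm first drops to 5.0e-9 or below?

18

Rate ρ ≈ r_5/r_4 = 4.169e-3/9.071e-3 = 0.4596.
After j more steps, r_{5+j} ≈ 4.169e-3·ρ^j; need ρ^j ≤ 5.0e-9/4.169e-3 = 1.19933e-06.
j ≥ ln(1.19933e-06)/ln(0.4596) = -13.6337/-0.77740 = 17.538.
So 18 more iterations are needed.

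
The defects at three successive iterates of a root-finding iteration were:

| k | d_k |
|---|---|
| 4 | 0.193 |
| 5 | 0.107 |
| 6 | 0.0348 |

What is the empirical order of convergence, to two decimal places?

p ≈ ln(d_6/d_5) / ln(d_5/d_4)
  = ln(0.0348/0.107) / ln(0.107/0.193)
  = ln(0.325234) / ln(0.554404)
  = -1.12321 / -0.58986 ≈ 1.90420

1.90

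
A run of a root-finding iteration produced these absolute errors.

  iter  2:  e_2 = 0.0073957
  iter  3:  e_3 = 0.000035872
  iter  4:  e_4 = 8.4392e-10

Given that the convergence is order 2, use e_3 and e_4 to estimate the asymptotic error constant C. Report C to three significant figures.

C ≈ e_4 / e_3^2
  = 8.4392e-10 / (0.000035872)^2
  = 8.4392e-10 / 1.2868e-09 ≈ 0.65583

0.656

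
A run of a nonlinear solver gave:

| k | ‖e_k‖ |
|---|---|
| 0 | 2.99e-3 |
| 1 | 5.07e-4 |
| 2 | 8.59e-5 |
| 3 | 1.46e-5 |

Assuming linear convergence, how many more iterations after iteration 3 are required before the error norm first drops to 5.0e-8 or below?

Rate ρ ≈ ‖e_3‖/‖e_2‖ = 1.46e-5/8.59e-5 = 0.1700.
After j more steps, ‖e_{3+j}‖ ≈ 1.46e-5·ρ^j; need ρ^j ≤ 5.0e-8/1.46e-5 = 0.00342466.
j ≥ ln(0.00342466)/ln(0.1700) = -5.6768/-1.77196 = 3.204.
So 4 more iterations are needed.

4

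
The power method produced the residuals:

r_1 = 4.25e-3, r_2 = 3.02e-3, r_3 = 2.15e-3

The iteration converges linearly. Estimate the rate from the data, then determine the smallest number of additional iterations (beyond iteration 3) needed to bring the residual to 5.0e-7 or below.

25

Rate ρ ≈ r_3/r_2 = 2.15e-3/3.02e-3 = 0.7119.
After j more steps, r_{3+j} ≈ 2.15e-3·ρ^j; need ρ^j ≤ 5.0e-7/2.15e-3 = 0.000232558.
j ≥ ln(0.000232558)/ln(0.7119) = -8.3664/-0.33982 = 24.620.
So 25 more iterations are needed.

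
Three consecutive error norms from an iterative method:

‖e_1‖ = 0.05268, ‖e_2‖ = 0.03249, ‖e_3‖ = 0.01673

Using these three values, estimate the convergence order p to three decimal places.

1.373

p ≈ ln(‖e_3‖/‖e_2‖) / ln(‖e_2‖/‖e_1‖)
  = ln(0.01673/0.03249) / ln(0.03249/0.05268)
  = ln(0.514928) / ln(0.616743)
  = -0.663728 / -0.483303 ≈ 1.373317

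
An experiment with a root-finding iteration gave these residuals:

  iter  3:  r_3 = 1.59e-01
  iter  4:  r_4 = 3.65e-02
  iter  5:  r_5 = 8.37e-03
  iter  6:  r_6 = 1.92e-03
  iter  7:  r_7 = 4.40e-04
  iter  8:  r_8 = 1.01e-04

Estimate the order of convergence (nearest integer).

Consecutive ratios: r_8/r_7 = 1.01e-04/4.40e-04 = 0.229545, r_7/r_6 = 4.40e-04/1.92e-03 = 0.229167.
p ≈ ln(0.229545)/ln(0.229167) = -1.4717/-1.4733 ≈ 1.00.
So the convergence is linear (order 1).

1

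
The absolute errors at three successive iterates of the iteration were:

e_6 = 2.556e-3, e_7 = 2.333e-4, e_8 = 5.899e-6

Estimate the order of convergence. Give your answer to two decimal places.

p ≈ ln(e_8/e_7) / ln(e_7/e_6)
  = ln(5.899e-6/2.333e-4) / ln(2.333e-4/2.556e-3)
  = ln(0.025285) / ln(0.0912754)
  = -3.67754 / -2.39387 ≈ 1.53623

1.54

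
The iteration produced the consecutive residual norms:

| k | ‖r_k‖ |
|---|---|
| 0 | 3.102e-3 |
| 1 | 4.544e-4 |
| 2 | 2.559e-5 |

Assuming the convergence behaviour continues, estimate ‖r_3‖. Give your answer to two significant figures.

3.4e-7

First estimate the order: p ≈ ln(‖r_2‖/‖r_1‖) / ln(‖r_1‖/‖r_0‖) = ln(2.559e-5/4.544e-4)/ln(4.544e-4/3.102e-3) = ln(0.056316)/ln(0.146486) ≈ 1.4977.
Then ‖r_3‖ ≈ ‖r_2‖·(‖r_2‖/‖r_1‖)^p = 2.559e-5·(0.056316)^1.4977 = 2.559e-5·0.0134531 ≈ 3.443e-07.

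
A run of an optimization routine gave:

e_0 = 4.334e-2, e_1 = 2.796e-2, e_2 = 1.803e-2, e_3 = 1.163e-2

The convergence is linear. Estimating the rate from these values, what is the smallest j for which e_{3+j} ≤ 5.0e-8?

Rate ρ ≈ e_3/e_2 = 1.163e-2/1.803e-2 = 0.6450.
After j more steps, e_{3+j} ≈ 1.163e-2·ρ^j; need ρ^j ≤ 5.0e-8/1.163e-2 = 4.29923e-06.
j ≥ ln(4.29923e-06)/ln(0.6450) = -12.3571/-0.43850 = 28.180.
So 29 more iterations are needed.

29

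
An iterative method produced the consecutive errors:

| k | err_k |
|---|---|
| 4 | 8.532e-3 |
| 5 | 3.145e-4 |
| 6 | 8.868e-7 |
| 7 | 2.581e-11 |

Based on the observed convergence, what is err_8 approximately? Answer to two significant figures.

2.2e-19

First estimate the order: p ≈ ln(err_7/err_6) / ln(err_6/err_5) = ln(2.581e-11/8.868e-7)/ln(8.868e-7/3.145e-4) = ln(2.91046e-05)/ln(0.00281971) ≈ 1.7790.
Then err_8 ≈ err_7·(err_7/err_6)^p = 2.581e-11·(2.91046e-05)^1.7790 = 2.581e-11·8.51898e-09 ≈ 2.199e-19.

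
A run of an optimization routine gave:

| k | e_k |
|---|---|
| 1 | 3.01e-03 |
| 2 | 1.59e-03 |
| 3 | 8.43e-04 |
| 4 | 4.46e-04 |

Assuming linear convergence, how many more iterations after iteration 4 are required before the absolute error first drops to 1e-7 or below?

14

Rate ρ ≈ e_4/e_3 = 4.46e-04/8.43e-04 = 0.5291.
After j more steps, e_{4+j} ≈ 4.46e-04·ρ^j; need ρ^j ≤ 1e-7/4.46e-04 = 0.000224215.
j ≥ ln(0.000224215)/ln(0.5291) = -8.4029/-0.63658 = 13.200.
So 14 more iterations are needed.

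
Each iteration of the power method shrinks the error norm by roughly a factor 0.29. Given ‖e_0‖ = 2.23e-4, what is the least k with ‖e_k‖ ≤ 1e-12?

After k steps, ‖e_k‖ ≈ 2.23e-4·0.29^k.
Need 0.29^k ≤ 1e-12/2.23e-4 = 4.4843e-09.
k ≥ ln(4.4843e-09)/ln(0.29) = -19.2227/-1.23787 = 15.529.
Smallest integer k = 16.

16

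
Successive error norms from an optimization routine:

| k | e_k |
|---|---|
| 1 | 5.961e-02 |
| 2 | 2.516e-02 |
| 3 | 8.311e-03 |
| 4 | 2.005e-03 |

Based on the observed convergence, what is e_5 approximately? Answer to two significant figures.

3.2e-4

First estimate the order: p ≈ ln(e_4/e_3) / ln(e_3/e_2) = ln(2.005e-03/8.311e-03)/ln(8.311e-03/2.516e-02) = ln(0.241247)/ln(0.330326) ≈ 1.2837.
Then e_5 ≈ e_4·(e_4/e_3)^p = 2.005e-03·(0.241247)^1.2837 = 2.005e-03·0.161163 ≈ 0.0003231.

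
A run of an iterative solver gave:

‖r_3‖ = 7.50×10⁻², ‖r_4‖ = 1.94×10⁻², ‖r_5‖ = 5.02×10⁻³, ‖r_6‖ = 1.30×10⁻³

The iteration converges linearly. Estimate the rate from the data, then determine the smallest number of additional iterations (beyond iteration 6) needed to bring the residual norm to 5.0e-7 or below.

Rate ρ ≈ ‖r_6‖/‖r_5‖ = 1.30×10⁻³/5.02×10⁻³ = 0.2590.
After j more steps, ‖r_{6+j}‖ ≈ 1.30×10⁻³·ρ^j; need ρ^j ≤ 5.0e-7/1.30×10⁻³ = 0.000384615.
j ≥ ln(0.000384615)/ln(0.2590) = -7.8633/-1.35093 = 5.821.
So 6 more iterations are needed.

6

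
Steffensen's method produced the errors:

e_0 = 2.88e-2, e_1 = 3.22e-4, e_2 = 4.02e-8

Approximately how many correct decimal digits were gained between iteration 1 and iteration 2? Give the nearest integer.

Digits gained ≈ log₁₀(e_1/e_2) = log₁₀(3.22e-4/4.02e-8) = log₁₀(8009.95) ≈ 3.904.

4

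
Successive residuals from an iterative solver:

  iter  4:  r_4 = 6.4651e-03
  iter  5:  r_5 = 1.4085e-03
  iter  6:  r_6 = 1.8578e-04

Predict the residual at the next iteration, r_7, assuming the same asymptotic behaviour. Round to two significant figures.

First estimate the order: p ≈ ln(r_6/r_5) / ln(r_5/r_4) = ln(1.8578e-04/1.4085e-03)/ln(1.4085e-03/6.4651e-03) = ln(0.131899)/ln(0.217862) ≈ 1.3293.
Then r_7 ≈ r_6·(r_6/r_5)^p = 1.8578e-04·(0.131899)^1.3293 = 1.8578e-04·0.067692 ≈ 1.258e-05.

1.3e-5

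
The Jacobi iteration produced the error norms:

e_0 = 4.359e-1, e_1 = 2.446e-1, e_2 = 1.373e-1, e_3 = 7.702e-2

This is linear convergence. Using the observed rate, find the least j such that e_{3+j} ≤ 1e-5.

Rate ρ ≈ e_3/e_2 = 7.702e-2/1.373e-1 = 0.5610.
After j more steps, e_{3+j} ≈ 7.702e-2·ρ^j; need ρ^j ≤ 1e-5/7.702e-2 = 0.000129836.
j ≥ ln(0.000129836)/ln(0.5610) = -8.9492/-0.57803 = 15.482.
So 16 more iterations are needed.

16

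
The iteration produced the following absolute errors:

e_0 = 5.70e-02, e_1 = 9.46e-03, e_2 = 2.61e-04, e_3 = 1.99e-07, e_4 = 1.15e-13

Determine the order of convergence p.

2

Consecutive ratios: e_4/e_3 = 1.15e-13/1.99e-07 = 5.77889e-07, e_3/e_2 = 1.99e-07/2.61e-04 = 0.000762452.
p ≈ ln(5.77889e-07)/ln(0.000762452) = -14.3639/-7.1790 ≈ 2.00.
So the convergence is quadratic (order 2).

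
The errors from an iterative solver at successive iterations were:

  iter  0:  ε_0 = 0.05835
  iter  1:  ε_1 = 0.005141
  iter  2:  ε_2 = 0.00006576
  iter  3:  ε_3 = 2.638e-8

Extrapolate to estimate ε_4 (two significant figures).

First estimate the order: p ≈ ln(ε_3/ε_2) / ln(ε_2/ε_1) = ln(2.638e-8/0.00006576)/ln(0.00006576/0.005141) = ln(0.000401156)/ln(0.0127913) ≈ 1.7943.
Then ε_4 ≈ ε_3·(ε_3/ε_2)^p = 2.638e-8·(0.000401156)^1.7943 = 2.638e-8·8.04128e-07 ≈ 2.121e-14.

2.1e-14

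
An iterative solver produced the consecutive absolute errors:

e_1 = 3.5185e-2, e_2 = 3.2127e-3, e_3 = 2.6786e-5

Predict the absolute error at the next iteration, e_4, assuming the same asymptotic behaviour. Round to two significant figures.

First estimate the order: p ≈ ln(e_3/e_2) / ln(e_2/e_1) = ln(2.6786e-5/3.2127e-3)/ln(3.2127e-3/3.5185e-2) = ln(0.00833754)/ln(0.0913088) ≈ 2.0000.
Then e_4 ≈ e_3·(e_3/e_2)^p = 2.6786e-5·(0.00833754)^2.0000 = 2.6786e-5·6.95146e-05 ≈ 1.862e-09.

1.9e-9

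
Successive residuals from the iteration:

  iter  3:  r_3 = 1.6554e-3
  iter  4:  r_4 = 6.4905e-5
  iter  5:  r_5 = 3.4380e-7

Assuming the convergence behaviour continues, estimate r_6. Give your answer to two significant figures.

7.1e-11

First estimate the order: p ≈ ln(r_5/r_4) / ln(r_4/r_3) = ln(3.4380e-7/6.4905e-5)/ln(6.4905e-5/1.6554e-3) = ln(0.00529697)/ln(0.039208) ≈ 1.6180.
Then r_6 ≈ r_5·(r_5/r_4)^p = 3.4380e-7·(0.00529697)^1.6180 = 3.4380e-7·0.000207719 ≈ 7.141e-11.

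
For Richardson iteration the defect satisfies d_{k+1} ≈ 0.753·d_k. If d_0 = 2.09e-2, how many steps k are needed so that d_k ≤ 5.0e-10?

62

After k steps, d_k ≈ 2.09e-2·0.753^k.
Need 0.753^k ≤ 5.0e-10/2.09e-2 = 2.39234e-08.
k ≥ ln(2.39234e-08)/ln(0.753) = -17.5484/-0.28369 = 61.858.
Smallest integer k = 62.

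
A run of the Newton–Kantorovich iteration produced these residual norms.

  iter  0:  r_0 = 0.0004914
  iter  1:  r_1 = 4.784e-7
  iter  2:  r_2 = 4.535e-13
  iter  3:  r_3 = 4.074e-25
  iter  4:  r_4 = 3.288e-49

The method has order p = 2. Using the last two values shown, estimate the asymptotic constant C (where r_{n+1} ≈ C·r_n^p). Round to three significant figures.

1.98

C ≈ r_4 / r_3^2
  = 3.288e-49 / (4.074e-25)^2
  = 3.288e-49 / 1.65975e-49 ≈ 1.981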